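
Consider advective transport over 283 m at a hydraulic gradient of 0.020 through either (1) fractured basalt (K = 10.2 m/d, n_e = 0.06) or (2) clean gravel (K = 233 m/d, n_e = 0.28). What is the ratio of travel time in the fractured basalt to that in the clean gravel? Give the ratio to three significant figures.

4.89

Unit 1 (fractured basalt): v = 10.2×0.020/0.06 = 3.400 m/d, t = 283/3.400 = 83.24 d
Unit 2 (clean gravel): v = 233×0.020/0.28 = 16.64 m/d, t = 283/16.64 = 17.00 d
t(fractured basalt) / t(clean gravel) = 83.24/17.00 = 4.89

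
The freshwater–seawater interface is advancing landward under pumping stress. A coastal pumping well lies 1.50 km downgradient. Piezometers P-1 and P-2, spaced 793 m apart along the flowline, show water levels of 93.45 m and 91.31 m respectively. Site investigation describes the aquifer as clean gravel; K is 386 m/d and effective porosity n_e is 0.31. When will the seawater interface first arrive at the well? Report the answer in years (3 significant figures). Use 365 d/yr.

Hydraulic gradient i = (93.45 − 91.31) / 793 = 2.14 / 793 = 0.002699
q = Ki = 386 × 0.002699 = 1.042 m/d
Seepage velocity v = q / n = 1.042 / 0.31 = 3.360 m/d
L = 1.50 km = 1500 m
t = L / v = 1500 / 3.360 = 446.4 d
   = 446.4 / 365 = 1.22 yr

1.22 years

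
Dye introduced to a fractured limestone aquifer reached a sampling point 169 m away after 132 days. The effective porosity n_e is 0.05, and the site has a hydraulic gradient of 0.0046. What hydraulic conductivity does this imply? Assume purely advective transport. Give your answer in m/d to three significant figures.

v = L / t = 169 / 132 = 1.280 m/d
K = v · n / i = 1.280 × 0.05 / 0.0046 = 13.9 m/d

13.9 m/d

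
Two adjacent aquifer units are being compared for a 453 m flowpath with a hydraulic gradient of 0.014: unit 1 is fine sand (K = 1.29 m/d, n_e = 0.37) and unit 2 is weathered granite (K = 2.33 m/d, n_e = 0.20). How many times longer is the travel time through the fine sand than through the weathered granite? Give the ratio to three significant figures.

Unit 1 (fine sand): v = 1.29×0.014/0.37 = 0.04881 m/d, t = 453/0.04881 = 9281 d
Unit 2 (weathered granite): v = 2.33×0.014/0.20 = 0.1631 m/d, t = 453/0.1631 = 2777 d
t(fine sand) / t(weathered granite) = 9281/2777 = 3.34

3.34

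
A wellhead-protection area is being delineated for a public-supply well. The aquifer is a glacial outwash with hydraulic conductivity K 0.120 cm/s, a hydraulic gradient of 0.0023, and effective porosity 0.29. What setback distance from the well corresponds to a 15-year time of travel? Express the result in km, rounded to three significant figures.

4.50 km

K = 0.120 cm/s × 864 = 103.7 m/d
Specific discharge q = 103.7 × 0.0023 = 0.2385 m/d
v = Ki/n = 103.7·0.0023/0.29 = 0.8223 m/d
T = 15 yr × 365 = 5475 d
L = v × T = 0.8223 × 5475 = 4502 m
   = 4.50 km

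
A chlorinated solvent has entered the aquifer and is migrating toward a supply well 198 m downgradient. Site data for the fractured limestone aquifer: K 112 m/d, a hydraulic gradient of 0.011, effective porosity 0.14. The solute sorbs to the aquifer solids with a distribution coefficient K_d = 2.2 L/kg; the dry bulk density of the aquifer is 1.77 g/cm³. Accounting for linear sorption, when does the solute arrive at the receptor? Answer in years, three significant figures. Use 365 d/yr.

1.78 years

q = Ki = 112 × 0.011 = 1.232 m/d
v_s = q/n_e = 1.232/0.14 = 8.800 m/d
Retardation R = 1 + ρ_b·K_d/n = 1 + 1.77×2.2/0.14 = 28.81
Contaminant velocity v_c = v/R = 8.800/28.81 = 0.3054 m/d
t = L/v_c = 198/0.3054 = 648.3 d
   = 648.3/365 = 1.78 yr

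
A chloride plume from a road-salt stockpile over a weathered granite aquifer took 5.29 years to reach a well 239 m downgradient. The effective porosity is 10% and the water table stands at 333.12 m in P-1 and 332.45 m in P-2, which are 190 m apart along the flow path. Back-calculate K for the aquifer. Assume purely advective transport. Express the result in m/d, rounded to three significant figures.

Hydraulic gradient i = (333.12 − 332.45) / 190 = 0.67 / 190 = 0.003526
t = 5.29 years = 1931 d
v = L / t = 239 / 1931 = 0.1238 m/d
K = v · n / i = 0.1238 × 0.10 / 0.003526 = 3.51 m/d

3.51 m/d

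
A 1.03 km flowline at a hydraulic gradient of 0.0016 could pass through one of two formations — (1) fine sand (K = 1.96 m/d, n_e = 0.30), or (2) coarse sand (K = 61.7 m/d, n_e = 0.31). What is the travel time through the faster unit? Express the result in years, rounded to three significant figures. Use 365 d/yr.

Unit 1 (fine sand): v = 1.96×0.0016/0.30 = 0.01045 m/d, t = 1030/0.01045 = 98530 d
Unit 2 (coarse sand): v = 61.7×0.0016/0.31 = 0.3185 m/d, t = 1030/0.3185 = 3234 d
Faster: 3234 d / 365 = 8.86 yr

8.86 years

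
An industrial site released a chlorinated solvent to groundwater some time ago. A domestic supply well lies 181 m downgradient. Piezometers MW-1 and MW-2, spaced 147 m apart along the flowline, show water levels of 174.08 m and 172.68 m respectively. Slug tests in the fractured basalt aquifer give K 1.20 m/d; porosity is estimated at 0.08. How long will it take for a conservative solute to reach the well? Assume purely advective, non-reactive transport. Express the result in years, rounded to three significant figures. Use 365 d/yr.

3.47 years

Hydraulic gradient i = (174.08 − 172.68) / 147 = 1.40 / 147 = 0.009524
Specific discharge q = 1.20 × 0.009524 = 0.01143 m/d
Average linear velocity = 0.01143 / 0.08 = 0.1429 m/d
t = L / v = 181 / 0.1429 = 1267 d
   = 1267 / 365 = 3.47 yr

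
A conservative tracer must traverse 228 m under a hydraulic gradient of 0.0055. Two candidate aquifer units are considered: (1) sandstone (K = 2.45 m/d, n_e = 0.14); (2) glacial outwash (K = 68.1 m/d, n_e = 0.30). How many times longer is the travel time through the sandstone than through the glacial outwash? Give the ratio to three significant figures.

13.0

Unit 1 (sandstone): v = 2.45×0.0055/0.14 = 0.09625 m/d, t = 228/0.09625 = 2369 d
Unit 2 (glacial outwash): v = 68.1×0.0055/0.30 = 1.249 m/d, t = 228/1.249 = 182.6 d
t(sandstone) / t(glacial outwash) = 2369/182.6 = 13.0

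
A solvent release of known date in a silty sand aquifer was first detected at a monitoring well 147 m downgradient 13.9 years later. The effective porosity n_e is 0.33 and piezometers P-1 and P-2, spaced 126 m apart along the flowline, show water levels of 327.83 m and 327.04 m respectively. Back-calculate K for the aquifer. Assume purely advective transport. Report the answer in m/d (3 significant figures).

Hydraulic gradient i = (327.83 − 327.04) / 126 = 0.79 / 126 = 0.006270
t = 13.9 years = 5074 d
v = L / t = 147 / 5074 = 0.02897 m/d
K = v · n / i = 0.02897 × 0.33 / 0.006270 = 1.52 m/d

1.52 m/d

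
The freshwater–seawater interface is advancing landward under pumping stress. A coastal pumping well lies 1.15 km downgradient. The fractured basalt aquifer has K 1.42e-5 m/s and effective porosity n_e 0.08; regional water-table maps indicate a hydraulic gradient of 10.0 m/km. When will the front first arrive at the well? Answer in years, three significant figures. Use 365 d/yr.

K = 1.42e-5 m/s × 86400 s/d = 1.227 m/d
Darcy flux q = K·i = 1.227 × 0.010 = 0.01227 m/d
v = Ki/n = 1.227·0.010/0.08 = 0.1534 m/d
L = 1.15 km = 1150 m
t = L / v = 1150 / 0.1534 = 7499 d
   = 7499 / 365 = 20.5 yr

20.5 years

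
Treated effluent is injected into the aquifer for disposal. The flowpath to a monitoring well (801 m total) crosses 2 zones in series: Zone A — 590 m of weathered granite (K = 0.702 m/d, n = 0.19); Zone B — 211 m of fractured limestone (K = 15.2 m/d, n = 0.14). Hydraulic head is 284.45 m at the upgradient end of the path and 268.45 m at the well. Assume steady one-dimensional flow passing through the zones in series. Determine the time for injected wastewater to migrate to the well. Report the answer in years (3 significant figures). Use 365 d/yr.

20.7 years

Total head drop ΔH = 284.45 − 268.45 = 16.00 m
Steady 1-D flow in series ⇒ the Darcy flux q is identical in every zone and the zone head losses add (resistances L/K in series).
Σ(L/K) = 590/0.702 + 211/15.2 = 840.5 + 13.88 = 854.3 d
q = ΔH / Σ(L/K) = 16.00 / 854.3 = 0.01873 m/d (same in every zone)
Zone A: v = q/n = 0.01873/0.19 = 0.09857 m/d → t_A = 590/0.09857 = 5986 d
Zone B: v = q/n = 0.01873/0.14 = 0.1338 m/d → t_B = 211/0.1338 = 1577 d
Total t = 5986 + 1577 = 7563 d
   = 7563 / 365 = 20.7 yr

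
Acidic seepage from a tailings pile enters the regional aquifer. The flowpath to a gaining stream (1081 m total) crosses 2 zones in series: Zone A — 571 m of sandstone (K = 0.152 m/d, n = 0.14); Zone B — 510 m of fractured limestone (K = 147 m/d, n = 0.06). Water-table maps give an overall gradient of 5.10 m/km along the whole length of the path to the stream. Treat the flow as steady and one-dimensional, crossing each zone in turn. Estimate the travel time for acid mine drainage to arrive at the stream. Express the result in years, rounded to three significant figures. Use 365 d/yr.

207 years

Steady 1-D flow in series ⇒ the Darcy flux q is identical in every zone and the zone head losses add (resistances L/K in series).
Σ(L/K) = 571/0.152 + 510/147 = 3757 + 3.469 = 3760 d
K_eq = L_total / Σ(L/K) = 1081 / 3760 = 0.2875 m/d
q = K_eq · i = 0.2875 × 0.0051 = 0.001466 m/d (same in every zone)
Zone A: v = q/n = 0.001466/0.14 = 0.01047 m/d → t_A = 571/0.01047 = 54520 d
Zone B: v = q/n = 0.001466/0.06 = 0.02444 m/d → t_B = 510/0.02444 = 20870 d
Total t = 54520 + 20870 = 75390 d
   = 75390 / 365 = 207 yr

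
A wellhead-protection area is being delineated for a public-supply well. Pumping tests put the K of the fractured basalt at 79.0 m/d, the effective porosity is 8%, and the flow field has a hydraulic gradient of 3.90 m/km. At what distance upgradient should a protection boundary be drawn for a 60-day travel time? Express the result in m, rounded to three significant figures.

231 m

q = Ki = 79.0 × 0.0039 = 0.3081 m/d
Seepage velocity v = q / n = 0.3081 / 0.08 = 3.851 m/d
L = v × T = 3.851 × 60 = 231.1 m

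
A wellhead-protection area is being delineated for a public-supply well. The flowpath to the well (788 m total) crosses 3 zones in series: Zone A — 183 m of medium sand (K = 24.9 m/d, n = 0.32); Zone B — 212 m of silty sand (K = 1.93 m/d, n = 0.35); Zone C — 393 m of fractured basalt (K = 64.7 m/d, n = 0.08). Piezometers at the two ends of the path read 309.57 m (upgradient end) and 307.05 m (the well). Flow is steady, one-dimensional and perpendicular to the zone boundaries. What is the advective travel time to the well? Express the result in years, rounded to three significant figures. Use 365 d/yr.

22.0 years

Total head drop ΔH = 309.57 − 307.05 = 2.52 m
Steady 1-D flow in series ⇒ the Darcy flux q is identical in every zone and the zone head losses add (resistances L/K in series).
Σ(L/K) = 183/24.9 + 212/1.93 + 393/64.7 = 7.349 + 109.8 + 6.074 = 123.3 d
q = ΔH / Σ(L/K) = 2.52 / 123.3 = 0.02044 m/d (same in every zone)
Zone A: v = q/n = 0.02044/0.32 = 0.06389 m/d → t_A = 183/0.06389 = 2865 d
Zone B: v = q/n = 0.02044/0.35 = 0.05841 m/d → t_B = 212/0.05841 = 3630 d
Zone C: v = q/n = 0.02044/0.08 = 0.2555 m/d → t_C = 393/0.2555 = 1538 d
Total t = 2865 + 3630 + 1538 = 8032 d
   = 8032 / 365 = 22.0 yr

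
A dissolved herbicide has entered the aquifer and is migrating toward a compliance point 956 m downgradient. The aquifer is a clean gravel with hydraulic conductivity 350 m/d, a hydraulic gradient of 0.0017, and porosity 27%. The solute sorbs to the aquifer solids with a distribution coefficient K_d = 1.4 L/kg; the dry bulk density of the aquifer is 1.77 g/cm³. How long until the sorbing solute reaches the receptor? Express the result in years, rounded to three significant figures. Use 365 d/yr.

12.1 years

Darcy flux q = K·i = 350 × 0.0017 = 0.5950 m/d
v = Ki/n = 350·0.0017/0.27 = 2.204 m/d
Retardation R = 1 + ρ_b·K_d/n = 1 + 1.77×1.4/0.27 = 10.18
Contaminant velocity v_c = v/R = 2.204/10.18 = 0.2165 m/d
t = L/v_c = 956/0.2165 = 4415 d
   = 4415/365 = 12.1 yr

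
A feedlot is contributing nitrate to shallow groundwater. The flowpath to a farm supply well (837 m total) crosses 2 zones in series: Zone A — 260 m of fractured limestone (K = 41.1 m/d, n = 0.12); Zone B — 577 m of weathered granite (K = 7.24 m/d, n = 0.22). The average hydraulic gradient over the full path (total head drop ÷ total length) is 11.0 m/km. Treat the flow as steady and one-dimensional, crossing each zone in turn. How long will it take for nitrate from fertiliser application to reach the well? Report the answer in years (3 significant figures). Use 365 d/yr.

Steady 1-D flow in series ⇒ the Darcy flux q is identical in every zone and the zone head losses add (resistances L/K in series).
Σ(L/K) = 260/41.1 + 577/7.24 = 6.326 + 79.70 = 86.02 d
K_eq = L_total / Σ(L/K) = 837 / 86.02 = 9.730 m/d
q = K_eq · i = 9.730 × 0.011 = 0.1070 m/d (same in every zone)
Zone A: v = q/n = 0.1070/0.12 = 0.8919 m/d → t_A = 260/0.8919 = 291.5 d
Zone B: v = q/n = 0.1070/0.22 = 0.4865 m/d → t_B = 577/0.4865 = 1186 d
Total t = 291.5 + 1186 = 1478 d
   = 1478 / 365 = 4.05 yr

4.05 years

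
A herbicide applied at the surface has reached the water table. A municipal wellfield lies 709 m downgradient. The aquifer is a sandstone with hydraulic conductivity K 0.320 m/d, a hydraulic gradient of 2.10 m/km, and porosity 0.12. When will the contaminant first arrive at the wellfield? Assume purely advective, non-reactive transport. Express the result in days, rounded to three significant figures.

q = Ki = 0.320 × 0.0021 = 6.720e-4 m/d
v = Ki/n = 0.320·0.0021/0.12 = 0.005600 m/d
t = L / v = 709 / 0.005600 = 126600 d

127000 days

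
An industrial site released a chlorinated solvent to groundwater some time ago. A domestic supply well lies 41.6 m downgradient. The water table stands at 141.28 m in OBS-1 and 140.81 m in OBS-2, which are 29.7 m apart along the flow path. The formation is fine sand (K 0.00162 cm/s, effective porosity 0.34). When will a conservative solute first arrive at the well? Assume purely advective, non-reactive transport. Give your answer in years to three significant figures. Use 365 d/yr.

1.75 years

Hydraulic gradient i = (141.28 − 140.81) / 29.7 = 0.47 / 29.7 = 0.01582
K = 0.00162 cm/s × 864 = 1.400 m/d
q = Ki = 1.400 × 0.01582 = 0.02215 m/d
v_s = q/n_e = 0.02215/0.34 = 0.06515 m/d
t = L / v = 41.6 / 0.06515 = 638.6 d
   = 638.6 / 365 = 1.75 yr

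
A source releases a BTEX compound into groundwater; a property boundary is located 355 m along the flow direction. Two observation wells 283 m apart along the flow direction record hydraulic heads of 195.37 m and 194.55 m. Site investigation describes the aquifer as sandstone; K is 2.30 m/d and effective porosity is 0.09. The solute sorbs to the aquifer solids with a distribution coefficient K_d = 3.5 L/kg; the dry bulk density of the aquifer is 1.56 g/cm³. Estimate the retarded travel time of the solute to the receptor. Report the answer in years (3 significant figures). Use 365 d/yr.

810 years

Hydraulic gradient i = (195.37 − 194.55) / 283 = 0.82 / 283 = 0.002898
Darcy flux q = K·i = 2.30 × 0.002898 = 0.006664 m/d
v_s = q/n_e = 0.006664/0.09 = 0.07405 m/d
Retardation R = 1 + ρ_b·K_d/n = 1 + 1.56×3.5/0.09 = 61.67
Contaminant velocity v_c = v/R = 0.07405/61.67 = 0.001201 m/d
t = L/v_c = 355/0.001201 = 295600 d
   = 295600/365 = 810 yr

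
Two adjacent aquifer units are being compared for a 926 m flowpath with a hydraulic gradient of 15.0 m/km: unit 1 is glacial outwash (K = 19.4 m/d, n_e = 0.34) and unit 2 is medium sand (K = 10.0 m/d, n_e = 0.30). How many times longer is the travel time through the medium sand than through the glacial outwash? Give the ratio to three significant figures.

1.71

Unit 1 (glacial outwash): v = 19.4×0.015/0.34 = 0.8559 m/d, t = 926/0.8559 = 1082 d
Unit 2 (medium sand): v = 10.0×0.015/0.30 = 0.5000 m/d, t = 926/0.5000 = 1852 d
t(medium sand) / t(glacial outwash) = 1852/1082 = 1.71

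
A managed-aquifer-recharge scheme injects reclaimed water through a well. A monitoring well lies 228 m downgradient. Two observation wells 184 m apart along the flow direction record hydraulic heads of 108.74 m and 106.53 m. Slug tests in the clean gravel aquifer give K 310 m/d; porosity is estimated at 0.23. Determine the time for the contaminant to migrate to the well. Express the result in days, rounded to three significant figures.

14.1 days

Hydraulic gradient i = (108.74 − 106.53) / 184 = 2.21 / 184 = 0.01201
q = Ki = 310 × 0.01201 = 3.723 m/d
v = Ki/n = 310·0.01201/0.23 = 16.19 m/d
t = L / v = 228 / 16.19 = 14.08 d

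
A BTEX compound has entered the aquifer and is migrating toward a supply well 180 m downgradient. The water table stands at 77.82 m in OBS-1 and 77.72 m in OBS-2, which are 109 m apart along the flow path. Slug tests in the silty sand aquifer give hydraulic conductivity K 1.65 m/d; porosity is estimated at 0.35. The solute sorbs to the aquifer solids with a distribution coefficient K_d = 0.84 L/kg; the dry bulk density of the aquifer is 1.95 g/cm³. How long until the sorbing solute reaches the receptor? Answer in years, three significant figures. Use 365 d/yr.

648 years

Hydraulic gradient i = (77.82 − 77.72) / 109 = 0.10 / 109 = 9.174e-4
Specific discharge q = 1.65 × 9.174e-4 = 0.001514 m/d
v_s = q/n_e = 0.001514/0.35 = 0.004325 m/d
Retardation R = 1 + ρ_b·K_d/n = 1 + 1.95×0.84/0.35 = 5.680
Contaminant velocity v_c = v/R = 0.004325/5.680 = 7.614e-4 m/d
t = L/v_c = 180/7.614e-4 = 236400 d
   = 236400/365 = 648 yr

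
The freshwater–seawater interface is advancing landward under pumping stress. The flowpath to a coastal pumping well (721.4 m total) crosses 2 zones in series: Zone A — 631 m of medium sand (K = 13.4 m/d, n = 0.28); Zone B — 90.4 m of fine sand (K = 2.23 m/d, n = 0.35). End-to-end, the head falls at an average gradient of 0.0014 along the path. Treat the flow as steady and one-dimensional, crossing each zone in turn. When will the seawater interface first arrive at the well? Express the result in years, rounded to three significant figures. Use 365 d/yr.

49.5 years

Continuity: the same q passes through each zone, so ΔH = q·Σ(L_j/K_j) — the zones act as resistances in series.
Σ(L/K) = 631/13.4 + 90.4/2.23 = 47.09 + 40.54 = 87.63 d
K_eq = L_total / Σ(L/K) = 721.4 / 87.63 = 8.233 m/d
q = K_eq · i = 8.233 × 0.0014 = 0.01153 m/d (same in every zone)
Zone A: v = q/n = 0.01153/0.28 = 0.04116 m/d → t_A = 631/0.04116 = 15330 d
Zone B: v = q/n = 0.01153/0.35 = 0.03293 m/d → t_B = 90.4/0.03293 = 2745 d
Total t = 15330 + 2745 = 18070 d
   = 18070 / 365 = 49.5 yr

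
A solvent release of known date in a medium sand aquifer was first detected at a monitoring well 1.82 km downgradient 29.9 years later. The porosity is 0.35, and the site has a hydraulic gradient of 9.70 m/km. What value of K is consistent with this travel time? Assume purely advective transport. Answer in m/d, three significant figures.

t = 29.9 years = 10910 d
L = 1.82 km = 1820 m
v = L / t = 1820 / 10910 = 0.1668 m/d
K = v · n / i = 0.1668 × 0.35 / 0.0097 = 6.02 m/d

6.02 m/d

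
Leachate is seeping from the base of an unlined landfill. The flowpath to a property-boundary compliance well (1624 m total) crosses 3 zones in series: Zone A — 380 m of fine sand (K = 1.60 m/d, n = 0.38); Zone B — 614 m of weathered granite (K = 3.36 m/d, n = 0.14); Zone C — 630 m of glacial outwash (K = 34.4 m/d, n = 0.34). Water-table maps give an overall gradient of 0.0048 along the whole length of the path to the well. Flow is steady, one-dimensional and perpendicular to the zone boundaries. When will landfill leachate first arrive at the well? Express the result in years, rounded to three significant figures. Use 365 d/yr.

68.5 years

Continuity: the same q passes through each zone, so ΔH = q·Σ(L_j/K_j) — the zones act as resistances in series.
Σ(L/K) = 380/1.60 + 614/3.36 + 630/34.4 = 237.5 + 182.7 + 18.31 = 438.6 d
K_eq = L_total / Σ(L/K) = 1624 / 438.6 = 3.703 m/d
q = K_eq · i = 3.703 × 0.0048 = 0.01777 m/d (same in every zone)
Zone A: v = q/n = 0.01777/0.38 = 0.04678 m/d → t_A = 380/0.04678 = 8124 d
Zone B: v = q/n = 0.01777/0.14 = 0.1270 m/d → t_B = 614/0.1270 = 4836 d
Zone C: v = q/n = 0.01777/0.34 = 0.05228 m/d → t_C = 630/0.05228 = 12050 d
Total t = 8124 + 4836 + 12050 = 25010 d
   = 25010 / 365 = 68.5 yr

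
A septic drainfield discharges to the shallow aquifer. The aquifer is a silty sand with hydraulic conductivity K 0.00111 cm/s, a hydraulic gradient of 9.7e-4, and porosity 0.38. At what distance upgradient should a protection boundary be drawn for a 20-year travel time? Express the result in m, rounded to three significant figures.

K = 0.00111 cm/s × 864 = 0.9590 m/d
q = Ki = 0.9590 × 9.7e-4 = 9.303e-4 m/d
v_s = q/n_e = 9.303e-4/0.38 = 0.002448 m/d
T = 20 yr × 365 = 7300 d
L = v × T = 0.002448 × 7300 = 17.87 m

17.9 m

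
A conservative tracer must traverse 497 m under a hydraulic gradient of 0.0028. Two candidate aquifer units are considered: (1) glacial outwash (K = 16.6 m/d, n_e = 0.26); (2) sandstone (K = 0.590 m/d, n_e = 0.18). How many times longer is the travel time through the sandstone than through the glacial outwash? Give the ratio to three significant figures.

Unit 1 (glacial outwash): v = 16.6×0.0028/0.26 = 0.1788 m/d, t = 497/0.1788 = 2780 d
Unit 2 (sandstone): v = 0.590×0.0028/0.18 = 0.009178 m/d, t = 497/0.009178 = 54150 d
t(sandstone) / t(glacial outwash) = 54150/2780 = 19.5

19.5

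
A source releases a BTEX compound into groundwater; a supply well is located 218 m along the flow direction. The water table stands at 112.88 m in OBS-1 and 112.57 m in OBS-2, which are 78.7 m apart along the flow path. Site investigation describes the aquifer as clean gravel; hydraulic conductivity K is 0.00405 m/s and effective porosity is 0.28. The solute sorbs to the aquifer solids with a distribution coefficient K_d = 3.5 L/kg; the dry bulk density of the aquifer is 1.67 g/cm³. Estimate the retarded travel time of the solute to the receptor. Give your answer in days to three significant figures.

Hydraulic gradient i = (112.88 − 112.57) / 78.7 = 0.31 / 78.7 = 0.003939
K = 0.00405 m/s × 86400 s/d = 349.9 m/d
Specific discharge q = 349.9 × 0.003939 = 1.378 m/d
v = Ki/n = 349.9·0.003939/0.28 = 4.923 m/d
Retardation R = 1 + ρ_b·K_d/n = 1 + 1.67×3.5/0.28 = 21.87
Contaminant velocity v_c = v/R = 4.923/21.87 = 0.2250 m/d
t = L/v_c = 218/0.2250 = 968.7 d

969 days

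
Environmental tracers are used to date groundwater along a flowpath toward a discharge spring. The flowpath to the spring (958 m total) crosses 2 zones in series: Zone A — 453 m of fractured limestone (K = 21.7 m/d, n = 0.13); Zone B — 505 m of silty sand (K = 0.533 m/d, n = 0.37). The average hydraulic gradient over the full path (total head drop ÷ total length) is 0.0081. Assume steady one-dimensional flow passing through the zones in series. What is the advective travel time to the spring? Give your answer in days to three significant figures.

30700 days

For zones in series the flux q is common to all zones; the equivalent conductivity is the harmonic (thickness-weighted) mean, K_eq = L_total / Σ(L_j/K_j).
Σ(L/K) = 453/21.7 + 505/0.533 = 20.88 + 947.5 = 968.3 d
K_eq = L_total / Σ(L/K) = 958 / 968.3 = 0.9893 m/d
q = K_eq · i = 0.9893 × 0.0081 = 0.008013 m/d (same in every zone)
Zone A: v = q/n = 0.008013/0.13 = 0.06164 m/d → t_A = 453/0.06164 = 7349 d
Zone B: v = q/n = 0.008013/0.37 = 0.02166 m/d → t_B = 505/0.02166 = 23320 d
Total t = 7349 + 23320 = 30670 d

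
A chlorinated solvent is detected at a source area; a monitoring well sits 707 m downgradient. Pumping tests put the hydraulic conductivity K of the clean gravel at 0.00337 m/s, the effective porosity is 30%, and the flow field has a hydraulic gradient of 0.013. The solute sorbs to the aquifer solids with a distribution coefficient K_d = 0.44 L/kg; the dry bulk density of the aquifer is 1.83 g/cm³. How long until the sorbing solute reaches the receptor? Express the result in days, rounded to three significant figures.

K = 0.00337 m/s × 86400 s/d = 291.2 m/d
Darcy flux q = K·i = 291.2 × 0.013 = 3.785 m/d
v = Ki/n = 291.2·0.013/0.30 = 12.62 m/d
Retardation R = 1 + ρ_b·K_d/n = 1 + 1.83×0.44/0.30 = 3.684
Contaminant velocity v_c = v/R = 12.62/3.684 = 3.425 m/d
t = L/v_c = 707/3.425 = 206.4 d

206 days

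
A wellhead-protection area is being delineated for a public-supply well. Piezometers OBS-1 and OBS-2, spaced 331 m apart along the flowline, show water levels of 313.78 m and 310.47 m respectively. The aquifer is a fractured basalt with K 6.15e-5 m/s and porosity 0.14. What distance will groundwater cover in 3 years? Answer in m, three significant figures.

Hydraulic gradient i = (313.78 − 310.47) / 331 = 3.31 / 331 = 0.01000
K = 6.15e-5 m/s × 86400 s/d = 5.314 m/d
Darcy flux q = K·i = 5.314 × 0.01000 = 0.05314 m/d
Average linear velocity = 0.05314 / 0.14 = 0.3795 m/d
T = 3 yr × 365 = 1095 d
L = v × T = 0.3795 × 1095 = 415.6 m

416 m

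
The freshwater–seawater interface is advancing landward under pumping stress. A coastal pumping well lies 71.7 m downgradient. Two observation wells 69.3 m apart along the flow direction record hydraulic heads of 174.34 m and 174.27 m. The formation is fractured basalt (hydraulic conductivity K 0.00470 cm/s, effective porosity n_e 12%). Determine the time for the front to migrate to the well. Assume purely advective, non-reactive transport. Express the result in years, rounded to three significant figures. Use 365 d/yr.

5.75 years

Hydraulic gradient i = (174.34 − 174.27) / 69.3 = 0.07 / 69.3 = 0.001010
K = 0.00470 cm/s × 864 = 4.061 m/d
q = Ki = 4.061 × 0.001010 = 0.004102 m/d
v_s = q/n_e = 0.004102/0.12 = 0.03418 m/d
t = L / v = 71.7 / 0.03418 = 2098 d
   = 2098 / 365 = 5.75 yr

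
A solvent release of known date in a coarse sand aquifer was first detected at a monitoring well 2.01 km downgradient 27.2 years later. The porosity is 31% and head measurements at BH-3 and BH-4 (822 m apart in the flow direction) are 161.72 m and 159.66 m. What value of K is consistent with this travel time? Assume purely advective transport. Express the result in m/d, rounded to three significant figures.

Hydraulic gradient i = (161.72 − 159.66) / 822 = 2.06 / 822 = 0.002506
t = 27.2 years = 9928 d
L = 2.01 km = 2010 m
v = L / t = 2010 / 9928 = 0.2025 m/d
K = v · n / i = 0.2025 × 0.31 / 0.002506 = 25.0 m/d

25.0 m/d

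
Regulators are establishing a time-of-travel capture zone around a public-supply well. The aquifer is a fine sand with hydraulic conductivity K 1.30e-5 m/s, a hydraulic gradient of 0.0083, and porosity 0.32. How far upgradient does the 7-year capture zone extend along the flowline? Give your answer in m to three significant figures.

K = 1.30e-5 m/s × 86400 s/d = 1.123 m/d
Specific discharge q = 1.123 × 0.0083 = 0.009323 m/d
v = Ki/n = 1.123·0.0083/0.32 = 0.02913 m/d
T = 7 yr × 365 = 2555 d
L = v × T = 0.02913 × 2555 = 74.43 m

74.4 m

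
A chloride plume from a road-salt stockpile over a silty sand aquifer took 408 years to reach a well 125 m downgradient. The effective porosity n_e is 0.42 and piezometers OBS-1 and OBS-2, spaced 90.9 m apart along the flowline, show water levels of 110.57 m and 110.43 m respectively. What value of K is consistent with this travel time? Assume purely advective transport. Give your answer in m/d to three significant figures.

Hydraulic gradient i = (110.57 − 110.43) / 90.9 = 0.14 / 90.9 = 0.001540
t = 408 years = 148900 d
v = L / t = 125 / 148900 = 8.394e-4 m/d
K = v · n / i = 8.394e-4 × 0.42 / 0.001540 = 0.229 m/d

0.229 m/d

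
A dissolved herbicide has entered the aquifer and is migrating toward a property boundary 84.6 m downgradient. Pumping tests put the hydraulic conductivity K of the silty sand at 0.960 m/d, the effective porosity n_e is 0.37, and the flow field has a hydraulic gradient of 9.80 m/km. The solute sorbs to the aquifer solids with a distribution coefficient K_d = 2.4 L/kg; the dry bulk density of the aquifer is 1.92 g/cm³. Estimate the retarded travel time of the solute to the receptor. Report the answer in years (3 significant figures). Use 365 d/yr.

Specific discharge q = 0.960 × 0.0098 = 0.009408 m/d
v = Ki/n = 0.960·0.0098/0.37 = 0.02543 m/d
Retardation R = 1 + ρ_b·K_d/n = 1 + 1.92×2.4/0.37 = 13.45
Contaminant velocity v_c = v/R = 0.02543/13.45 = 0.001890 m/d
t = L/v_c = 84.6/0.001890 = 44760 d
   = 44760/365 = 123 yr

123 years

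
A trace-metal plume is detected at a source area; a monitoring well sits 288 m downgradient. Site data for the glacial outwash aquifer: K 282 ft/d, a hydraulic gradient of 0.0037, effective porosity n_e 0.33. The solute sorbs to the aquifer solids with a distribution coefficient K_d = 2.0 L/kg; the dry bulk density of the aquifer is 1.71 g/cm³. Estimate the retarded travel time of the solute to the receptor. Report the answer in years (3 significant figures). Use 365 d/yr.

9.30 years

K = 282 ft/d × 0.3048 = 85.95 m/d
Specific discharge q = 85.95 × 0.0037 = 0.3180 m/d
v = Ki/n = 85.95·0.0037/0.33 = 0.9637 m/d
Retardation R = 1 + ρ_b·K_d/n = 1 + 1.71×2.0/0.33 = 11.36
Contaminant velocity v_c = v/R = 0.9637/11.36 = 0.08481 m/d
t = L/v_c = 288/0.08481 = 3396 d
   = 3396/365 = 9.30 yr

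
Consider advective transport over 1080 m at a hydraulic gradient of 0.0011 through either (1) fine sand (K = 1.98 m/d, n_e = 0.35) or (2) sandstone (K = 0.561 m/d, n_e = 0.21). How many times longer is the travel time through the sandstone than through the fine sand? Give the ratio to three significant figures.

Unit 1 (fine sand): v = 1.98×0.0011/0.35 = 0.006223 m/d, t = 1080/0.006223 = 173600 d
Unit 2 (sandstone): v = 0.561×0.0011/0.21 = 0.002939 m/d, t = 1080/0.002939 = 367500 d
t(sandstone) / t(fine sand) = 367500/173600 = 2.12

2.12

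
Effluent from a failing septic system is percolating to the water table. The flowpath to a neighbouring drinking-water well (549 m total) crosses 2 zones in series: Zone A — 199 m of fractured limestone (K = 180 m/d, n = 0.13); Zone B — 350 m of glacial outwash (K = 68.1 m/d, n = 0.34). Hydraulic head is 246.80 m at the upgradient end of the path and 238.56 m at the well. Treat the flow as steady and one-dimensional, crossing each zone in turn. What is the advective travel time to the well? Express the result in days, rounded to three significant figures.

Total head drop ΔH = 246.80 − 238.56 = 8.24 m
Steady 1-D flow in series ⇒ the Darcy flux q is identical in every zone and the zone head losses add (resistances L/K in series).
Σ(L/K) = 199/180 + 350/68.1 = 1.106 + 5.140 = 6.245 d
q = ΔH / Σ(L/K) = 8.24 / 6.245 = 1.319 m/d (same in every zone)
Zone A: v = q/n = 1.319/0.13 = 10.15 m/d → t_A = 199/10.15 = 19.61 d
Zone B: v = q/n = 1.319/0.34 = 3.881 m/d → t_B = 350/3.881 = 90.19 d
Total t = 19.61 + 90.19 = 109.8 d

110 days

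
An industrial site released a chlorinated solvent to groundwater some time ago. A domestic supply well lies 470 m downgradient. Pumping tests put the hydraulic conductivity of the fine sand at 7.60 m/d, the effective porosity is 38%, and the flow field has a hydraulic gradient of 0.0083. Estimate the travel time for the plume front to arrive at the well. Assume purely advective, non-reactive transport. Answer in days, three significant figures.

Specific discharge q = 7.60 × 0.0083 = 0.06308 m/d
v = Ki/n = 7.60·0.0083/0.38 = 0.1660 m/d
t = L / v = 470 / 0.1660 = 2831 d

2830 days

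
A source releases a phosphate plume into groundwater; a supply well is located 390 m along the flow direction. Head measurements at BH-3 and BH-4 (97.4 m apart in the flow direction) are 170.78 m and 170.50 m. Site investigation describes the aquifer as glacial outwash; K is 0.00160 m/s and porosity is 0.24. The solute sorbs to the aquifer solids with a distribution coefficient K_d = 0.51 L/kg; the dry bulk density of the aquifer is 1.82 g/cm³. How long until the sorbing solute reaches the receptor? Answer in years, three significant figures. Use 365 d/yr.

Hydraulic gradient i = (170.78 − 170.50) / 97.4 = 0.28 / 97.4 = 0.002875
K = 0.00160 m/s × 86400 s/d = 138.2 m/d
q = Ki = 138.2 × 0.002875 = 0.3974 m/d
v = Ki/n = 138.2·0.002875/0.24 = 1.656 m/d
Retardation R = 1 + ρ_b·K_d/n = 1 + 1.82×0.51/0.24 = 4.868
Contaminant velocity v_c = v/R = 1.656/4.868 = 0.3402 m/d
t = L/v_c = 390/0.3402 = 1146 d
   = 1146/365 = 3.14 yr

3.14 years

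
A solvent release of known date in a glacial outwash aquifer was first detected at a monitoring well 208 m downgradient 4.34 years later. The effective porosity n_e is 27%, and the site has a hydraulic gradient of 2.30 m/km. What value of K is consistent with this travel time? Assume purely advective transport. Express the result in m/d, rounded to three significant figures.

15.4 m/d

t = 4.34 years = 1584 d
v = L / t = 208 / 1584 = 0.1313 m/d
K = v · n / i = 0.1313 × 0.27 / 0.0023 = 15.4 m/d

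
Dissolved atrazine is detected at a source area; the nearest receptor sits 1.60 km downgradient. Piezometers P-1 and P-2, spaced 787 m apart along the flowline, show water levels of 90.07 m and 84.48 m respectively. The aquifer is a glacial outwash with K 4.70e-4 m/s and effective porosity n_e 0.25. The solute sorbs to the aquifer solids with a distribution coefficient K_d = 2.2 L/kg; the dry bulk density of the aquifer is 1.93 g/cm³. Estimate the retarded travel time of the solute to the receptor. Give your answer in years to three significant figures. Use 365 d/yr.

Hydraulic gradient i = (90.07 − 84.48) / 787 = 5.59 / 787 = 0.007103
K = 4.70e-4 m/s × 86400 s/d = 40.61 m/d
Darcy flux q = K·i = 40.61 × 0.007103 = 0.2884 m/d
Seepage velocity v = q / n = 0.2884 / 0.25 = 1.154 m/d
Retardation R = 1 + ρ_b·K_d/n = 1 + 1.93×2.2/0.25 = 17.98
Contaminant velocity v_c = v/R = 1.154/17.98 = 0.06415 m/d
L = 1.60 km = 1600 m
t = L/v_c = 1600/0.06415 = 24940 d
   = 24940/365 = 68.3 yr

68.3 years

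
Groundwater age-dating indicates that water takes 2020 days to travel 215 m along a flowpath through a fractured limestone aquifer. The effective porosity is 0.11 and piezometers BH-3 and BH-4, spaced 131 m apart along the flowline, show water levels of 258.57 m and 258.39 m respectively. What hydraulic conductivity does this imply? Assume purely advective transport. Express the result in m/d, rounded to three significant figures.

Hydraulic gradient i = (258.57 − 258.39) / 131 = 0.18 / 131 = 0.001374
v = L / t = 215 / 2020 = 0.1064 m/d
K = v · n / i = 0.1064 × 0.11 / 0.001374 = 8.52 m/d

8.52 m/d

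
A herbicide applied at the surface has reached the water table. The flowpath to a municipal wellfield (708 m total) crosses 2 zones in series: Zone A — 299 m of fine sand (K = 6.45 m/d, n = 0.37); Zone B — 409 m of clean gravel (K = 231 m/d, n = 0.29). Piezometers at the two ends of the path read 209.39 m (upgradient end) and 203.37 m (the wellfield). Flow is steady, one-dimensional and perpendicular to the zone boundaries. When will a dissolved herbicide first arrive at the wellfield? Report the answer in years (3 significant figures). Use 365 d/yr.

5.02 years

Total head drop ΔH = 209.39 − 203.37 = 6.02 m
Continuity: the same q passes through each zone, so ΔH = q·Σ(L_j/K_j) — the zones act as resistances in series.
Σ(L/K) = 299/6.45 + 409/231 = 46.36 + 1.771 = 48.13 d
q = ΔH / Σ(L/K) = 6.02 / 48.13 = 0.1251 m/d (same in every zone)
Zone A: v = q/n = 0.1251/0.37 = 0.3381 m/d → t_A = 299/0.3381 = 884.4 d
Zone B: v = q/n = 0.1251/0.29 = 0.4313 m/d → t_B = 409/0.4313 = 948.2 d
Total t = 884.4 + 948.2 = 1833 d
   = 1833 / 365 = 5.02 yr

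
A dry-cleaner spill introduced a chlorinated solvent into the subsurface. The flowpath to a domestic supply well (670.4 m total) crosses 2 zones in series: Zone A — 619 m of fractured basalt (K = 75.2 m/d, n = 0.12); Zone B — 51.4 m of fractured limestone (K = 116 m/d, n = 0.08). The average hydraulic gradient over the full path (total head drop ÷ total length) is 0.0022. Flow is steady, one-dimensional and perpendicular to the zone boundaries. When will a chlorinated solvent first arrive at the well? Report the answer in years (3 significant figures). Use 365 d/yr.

For zones in series the flux q is common to all zones; the equivalent conductivity is the harmonic (thickness-weighted) mean, K_eq = L_total / Σ(L_j/K_j).
Σ(L/K) = 619/75.2 + 51.4/116 = 8.231 + 0.4431 = 8.674 d
K_eq = L_total / Σ(L/K) = 670.4 / 8.674 = 77.28 m/d
q = K_eq · i = 77.28 × 0.0022 = 0.1700 m/d (same in every zone)
Zone A: v = q/n = 0.1700/0.12 = 1.417 m/d → t_A = 619/1.417 = 436.9 d
Zone B: v = q/n = 0.1700/0.08 = 2.125 m/d → t_B = 51.4/2.125 = 24.18 d
Total t = 436.9 + 24.18 = 461.1 d
   = 461.1 / 365 = 1.26 yr

1.26 years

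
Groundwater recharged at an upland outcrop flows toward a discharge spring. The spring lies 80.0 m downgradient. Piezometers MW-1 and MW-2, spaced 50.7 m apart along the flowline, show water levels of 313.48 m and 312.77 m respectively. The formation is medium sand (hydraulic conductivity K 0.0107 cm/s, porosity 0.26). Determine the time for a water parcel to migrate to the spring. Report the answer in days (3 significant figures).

Hydraulic gradient i = (313.48 − 312.77) / 50.7 = 0.71 / 50.7 = 0.01400
K = 0.0107 cm/s × 864 = 9.245 m/d
Specific discharge q = 9.245 × 0.01400 = 0.1295 m/d
Average linear velocity = 0.1295 / 0.26 = 0.4979 m/d
t = L / v = 80.0 / 0.4979 = 160.7 d

161 days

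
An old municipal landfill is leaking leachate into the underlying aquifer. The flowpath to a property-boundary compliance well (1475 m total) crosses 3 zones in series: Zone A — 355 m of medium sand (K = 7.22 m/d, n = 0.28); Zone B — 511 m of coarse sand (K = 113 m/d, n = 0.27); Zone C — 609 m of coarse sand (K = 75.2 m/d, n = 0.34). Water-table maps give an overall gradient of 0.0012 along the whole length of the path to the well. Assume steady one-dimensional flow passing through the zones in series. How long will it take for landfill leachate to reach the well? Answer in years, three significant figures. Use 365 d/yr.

42.5 years

For zones in series the flux q is common to all zones; the equivalent conductivity is the harmonic (thickness-weighted) mean, K_eq = L_total / Σ(L_j/K_j).
Σ(L/K) = 355/7.22 + 511/113 + 609/75.2 = 49.17 + 4.522 + 8.098 = 61.79 d
K_eq = L_total / Σ(L/K) = 1475 / 61.79 = 23.87 m/d
q = K_eq · i = 23.87 × 0.0012 = 0.02865 m/d (same in every zone)
Zone A: v = q/n = 0.02865/0.28 = 0.1023 m/d → t_A = 355/0.1023 = 3470 d
Zone B: v = q/n = 0.02865/0.27 = 0.1061 m/d → t_B = 511/0.1061 = 4816 d
Zone C: v = q/n = 0.02865/0.34 = 0.08425 m/d → t_C = 609/0.08425 = 7228 d
Total t = 3470 + 4816 + 7228 = 15510 d
   = 15510 / 365 = 42.5 yr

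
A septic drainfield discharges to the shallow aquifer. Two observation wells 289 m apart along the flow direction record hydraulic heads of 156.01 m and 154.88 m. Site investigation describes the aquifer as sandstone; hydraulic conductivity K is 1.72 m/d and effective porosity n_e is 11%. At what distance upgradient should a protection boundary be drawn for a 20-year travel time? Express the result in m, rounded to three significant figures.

446 m

Hydraulic gradient i = (156.01 − 154.88) / 289 = 1.13 / 289 = 0.003910
Darcy flux q = K·i = 1.72 × 0.003910 = 0.006725 m/d
v_s = q/n_e = 0.006725/0.11 = 0.06114 m/d
T = 20 yr × 365 = 7300 d
L = v × T = 0.06114 × 7300 = 446.3 m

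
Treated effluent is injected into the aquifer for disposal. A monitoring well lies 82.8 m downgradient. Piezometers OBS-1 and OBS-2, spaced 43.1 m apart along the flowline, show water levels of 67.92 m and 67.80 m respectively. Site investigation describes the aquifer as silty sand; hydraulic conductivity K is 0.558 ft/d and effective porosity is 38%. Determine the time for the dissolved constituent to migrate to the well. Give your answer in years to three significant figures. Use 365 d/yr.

182 years

Hydraulic gradient i = (67.92 − 67.80) / 43.1 = 0.12 / 43.1 = 0.002784
K = 0.558 ft/d × 0.3048 = 0.1701 m/d
q = Ki = 0.1701 × 0.002784 = 4.735e-4 m/d
v_s = q/n_e = 4.735e-4/0.38 = 0.001246 m/d
t = L / v = 82.8 / 0.001246 = 66440 d
   = 66440 / 365 = 182 yr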